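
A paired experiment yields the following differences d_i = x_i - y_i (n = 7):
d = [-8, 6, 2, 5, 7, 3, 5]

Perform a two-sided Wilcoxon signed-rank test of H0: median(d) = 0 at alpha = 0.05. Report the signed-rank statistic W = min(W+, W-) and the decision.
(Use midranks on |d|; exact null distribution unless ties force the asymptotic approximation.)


Step 1: Drop any zero differences (none here) and take |d_i|.
|d| = [8, 6, 2, 5, 7, 3, 5]
Step 2: Midrank |d_i| (ties get averaged ranks).
ranks: |8|->7, |6|->5, |2|->1, |5|->3.5, |7|->6, |3|->2, |5|->3.5
Step 3: Attach original signs; sum ranks with positive sign and with negative sign.
W+ = 5 + 1 + 3.5 + 6 + 2 + 3.5 = 21
W- = 7 = 7
(Check: W+ + W- = 28 should equal n(n+1)/2 = 28.)
Step 4: Test statistic W = min(W+, W-) = 7.
Step 5: Ties in |d|, so use the tie-corrected normal approximation.
        E[W] = n(n+1)/4 = 7*8/4 = 14.
        Tie groups: |d|=5 (t=2); sum(t^3 - t) = 6.
        Var[W] = n(n+1)(2n+1)/24 - sum(t^3-t)/48 = 840/24 - 6/48 = 34.875.
        z = (W - E[W]) / sqrt(Var[W]) = (7 - 14) / 5.9055 = -1.1853.
        Two-sided p = 2*Phi(z) = 0.235885.
Step 6: alpha = 0.05. fail to reject H0.

W+ = 21, W- = 7, W = min = 7, p = 0.235885, fail to reject H0.


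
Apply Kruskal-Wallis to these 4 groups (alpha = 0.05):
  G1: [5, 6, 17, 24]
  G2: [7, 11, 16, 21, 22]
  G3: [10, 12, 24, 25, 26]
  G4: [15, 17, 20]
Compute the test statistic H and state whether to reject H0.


Step 1: Combine all N = 17 observations and assign midranks.
sorted (value, group, rank): (5,G1,1), (6,G1,2), (7,G2,3), (10,G3,4), (11,G2,5), (12,G3,6), (15,G4,7), (16,G2,8), (17,G1,9.5), (17,G4,9.5), (20,G4,11), (21,G2,12), (22,G2,13), (24,G1,14.5), (24,G3,14.5), (25,G3,16), (26,G3,17)
Step 2: Sum ranks within each group.
R_1 = 27 (n_1 = 4)
R_2 = 41 (n_2 = 5)
R_3 = 57.5 (n_3 = 5)
R_4 = 27.5 (n_4 = 3)
Step 3: H = 12/(N(N+1)) * sum(R_i^2/n_i) - 3(N+1)
     = 12/(17*18) * (27^2/4 + 41^2/5 + 57.5^2/5 + 27.5^2/3) - 3*18
     = 0.039216 * 1431.78 - 54
     = 2.148366.
Step 4: Ties present; correction factor C = 1 - 12/(17^3 - 17) = 0.997549. Corrected H = 2.148366 / 0.997549 = 2.153645.
Step 5: Under H0, H ~ chi^2(3); p-value = 0.541137.
Step 6: alpha = 0.05. fail to reject H0.

H = 2.1536, df = 3, p = 0.541137, fail to reject H0.


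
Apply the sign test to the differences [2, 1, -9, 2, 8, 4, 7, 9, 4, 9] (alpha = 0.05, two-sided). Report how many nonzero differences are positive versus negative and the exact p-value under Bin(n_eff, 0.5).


Step 1: Discard zero differences. Original n = 10; n_eff = number of nonzero differences = 10.
Nonzero differences (with sign): +2, +1, -9, +2, +8, +4, +7, +9, +4, +9
Step 2: Count signs: positive = 9, negative = 1.
Step 3: Under H0: P(positive) = 0.5, so the number of positives S ~ Bin(10, 0.5).
Step 4: Two-sided exact p-value = sum of Bin(10,0.5) probabilities at or below the observed probability = 0.021484.
Step 5: alpha = 0.05. reject H0.

n_eff = 10, pos = 9, neg = 1, p = 0.021484, reject H0.


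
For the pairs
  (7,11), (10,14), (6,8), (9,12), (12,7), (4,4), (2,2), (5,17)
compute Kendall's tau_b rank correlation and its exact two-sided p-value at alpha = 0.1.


Step 1: Enumerate the 28 unordered pairs (i,j) with i<j and classify each by sign(x_j-x_i) * sign(y_j-y_i).
  (1,2):dx=+3,dy=+3->C; (1,3):dx=-1,dy=-3->C; (1,4):dx=+2,dy=+1->C; (1,5):dx=+5,dy=-4->D
  (1,6):dx=-3,dy=-7->C; (1,7):dx=-5,dy=-9->C; (1,8):dx=-2,dy=+6->D; (2,3):dx=-4,dy=-6->C
  (2,4):dx=-1,dy=-2->C; (2,5):dx=+2,dy=-7->D; (2,6):dx=-6,dy=-10->C; (2,7):dx=-8,dy=-12->C
  (2,8):dx=-5,dy=+3->D; (3,4):dx=+3,dy=+4->C; (3,5):dx=+6,dy=-1->D; (3,6):dx=-2,dy=-4->C
  (3,7):dx=-4,dy=-6->C; (3,8):dx=-1,dy=+9->D; (4,5):dx=+3,dy=-5->D; (4,6):dx=-5,dy=-8->C
  (4,7):dx=-7,dy=-10->C; (4,8):dx=-4,dy=+5->D; (5,6):dx=-8,dy=-3->C; (5,7):dx=-10,dy=-5->C
  (5,8):dx=-7,dy=+10->D; (6,7):dx=-2,dy=-2->C; (6,8):dx=+1,dy=+13->C; (7,8):dx=+3,dy=+15->C
Step 2: C = 19, D = 9, total pairs = 28.
Step 3: tau = (C - D)/(n(n-1)/2) = (19 - 9)/28 = 0.357143.
Step 4: Exact two-sided p-value (enumerate n! = 40320 permutations of y under H0): p = 0.275099.
Step 5: alpha = 0.1. fail to reject H0.

tau_b = 0.3571 (C=19, D=9), p = 0.275099, fail to reject H0.


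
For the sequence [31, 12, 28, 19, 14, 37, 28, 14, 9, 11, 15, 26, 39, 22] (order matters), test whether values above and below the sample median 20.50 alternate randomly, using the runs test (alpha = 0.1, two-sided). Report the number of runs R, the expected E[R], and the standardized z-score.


Step 1: Compute median = 20.50; label A = above, B = below.
Labels in order: ABABBAABBBBAAA  (n_A = 7, n_B = 7)
Step 2: Count runs R = 7.
Step 3: Under H0 (random ordering), E[R] = 2*n_A*n_B/(n_A+n_B) + 1 = 2*7*7/14 + 1 = 8.0000.
        Var[R] = 2*n_A*n_B*(2*n_A*n_B - n_A - n_B) / ((n_A+n_B)^2 * (n_A+n_B-1)) = 8232/2548 = 3.2308.
        SD[R] = 1.7974.
Step 4: Continuity-corrected z = (R + 0.5 - E[R]) / SD[R] = (7 + 0.5 - 8.0000) / 1.7974 = -0.2782.
Step 5: Two-sided p-value via normal approximation = 2*(1 - Phi(|z|)) = 0.780879.
Step 6: alpha = 0.1. fail to reject H0.

R = 7, z = -0.2782, p = 0.780879, fail to reject H0.


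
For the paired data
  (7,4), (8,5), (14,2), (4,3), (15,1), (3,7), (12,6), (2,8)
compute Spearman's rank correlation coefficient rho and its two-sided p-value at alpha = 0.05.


Step 1: Rank x and y separately (midranks; no ties here).
rank(x): 7->4, 8->5, 14->7, 4->3, 15->8, 3->2, 12->6, 2->1
rank(y): 4->4, 5->5, 2->2, 3->3, 1->1, 7->7, 6->6, 8->8
Step 2: d_i = R_x(i) - R_y(i); compute d_i^2.
  (4-4)^2=0, (5-5)^2=0, (7-2)^2=25, (3-3)^2=0, (8-1)^2=49, (2-7)^2=25, (6-6)^2=0, (1-8)^2=49
sum(d^2) = 148.
Step 3: rho = 1 - 6*148 / (8*(8^2 - 1)) = 1 - 888/504 = -0.761905.
Step 4: Under H0, t = rho * sqrt((n-2)/(1-rho^2)) = -2.8814 ~ t(6).
Step 5: Two-sided p-value from the t-distribution with 6 df = 0.028005.
Step 6: alpha = 0.05. reject H0.

rho = -0.7619, p = 0.028005, reject H0 at alpha = 0.05.


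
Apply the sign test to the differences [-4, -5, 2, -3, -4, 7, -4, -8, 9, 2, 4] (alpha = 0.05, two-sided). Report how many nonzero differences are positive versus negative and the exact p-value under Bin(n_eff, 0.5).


Step 1: Discard zero differences. Original n = 11; n_eff = number of nonzero differences = 11.
Nonzero differences (with sign): -4, -5, +2, -3, -4, +7, -4, -8, +9, +2, +4
Step 2: Count signs: positive = 5, negative = 6.
Step 3: Under H0: P(positive) = 0.5, so the number of positives S ~ Bin(11, 0.5).
Step 4: Two-sided exact p-value = sum of Bin(11,0.5) probabilities at or below the observed probability = 1.000000.
Step 5: alpha = 0.05. fail to reject H0.

n_eff = 11, pos = 5, neg = 6, p = 1.000000, fail to reject H0.


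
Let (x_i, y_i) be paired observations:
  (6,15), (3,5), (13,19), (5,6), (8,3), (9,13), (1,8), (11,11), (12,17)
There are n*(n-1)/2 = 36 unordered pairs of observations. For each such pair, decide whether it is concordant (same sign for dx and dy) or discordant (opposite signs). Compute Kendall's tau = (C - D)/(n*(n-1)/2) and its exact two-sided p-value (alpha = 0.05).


Step 1: Enumerate the 36 unordered pairs (i,j) with i<j and classify each by sign(x_j-x_i) * sign(y_j-y_i).
  (1,2):dx=-3,dy=-10->C; (1,3):dx=+7,dy=+4->C; (1,4):dx=-1,dy=-9->C; (1,5):dx=+2,dy=-12->D
  (1,6):dx=+3,dy=-2->D; (1,7):dx=-5,dy=-7->C; (1,8):dx=+5,dy=-4->D; (1,9):dx=+6,dy=+2->C
  (2,3):dx=+10,dy=+14->C; (2,4):dx=+2,dy=+1->C; (2,5):dx=+5,dy=-2->D; (2,6):dx=+6,dy=+8->C
  (2,7):dx=-2,dy=+3->D; (2,8):dx=+8,dy=+6->C; (2,9):dx=+9,dy=+12->C; (3,4):dx=-8,dy=-13->C
  (3,5):dx=-5,dy=-16->C; (3,6):dx=-4,dy=-6->C; (3,7):dx=-12,dy=-11->C; (3,8):dx=-2,dy=-8->C
  (3,9):dx=-1,dy=-2->C; (4,5):dx=+3,dy=-3->D; (4,6):dx=+4,dy=+7->C; (4,7):dx=-4,dy=+2->D
  (4,8):dx=+6,dy=+5->C; (4,9):dx=+7,dy=+11->C; (5,6):dx=+1,dy=+10->C; (5,7):dx=-7,dy=+5->D
  (5,8):dx=+3,dy=+8->C; (5,9):dx=+4,dy=+14->C; (6,7):dx=-8,dy=-5->C; (6,8):dx=+2,dy=-2->D
  (6,9):dx=+3,dy=+4->C; (7,8):dx=+10,dy=+3->C; (7,9):dx=+11,dy=+9->C; (8,9):dx=+1,dy=+6->C
Step 2: C = 27, D = 9, total pairs = 36.
Step 3: tau = (C - D)/(n(n-1)/2) = (27 - 9)/36 = 0.500000.
Step 4: Exact two-sided p-value (enumerate n! = 362880 permutations of y under H0): p = 0.075176.
Step 5: alpha = 0.05. fail to reject H0.

tau_b = 0.5000 (C=27, D=9), p = 0.075176, fail to reject H0.


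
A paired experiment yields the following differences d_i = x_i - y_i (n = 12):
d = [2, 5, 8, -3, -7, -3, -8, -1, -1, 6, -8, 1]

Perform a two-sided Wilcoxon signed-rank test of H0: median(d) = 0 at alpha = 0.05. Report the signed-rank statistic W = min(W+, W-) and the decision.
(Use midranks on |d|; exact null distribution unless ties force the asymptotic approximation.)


Step 1: Drop any zero differences (none here) and take |d_i|.
|d| = [2, 5, 8, 3, 7, 3, 8, 1, 1, 6, 8, 1]
Step 2: Midrank |d_i| (ties get averaged ranks).
ranks: |2|->4, |5|->7, |8|->11, |3|->5.5, |7|->9, |3|->5.5, |8|->11, |1|->2, |1|->2, |6|->8, |8|->11, |1|->2
Step 3: Attach original signs; sum ranks with positive sign and with negative sign.
W+ = 4 + 7 + 11 + 8 + 2 = 32
W- = 5.5 + 9 + 5.5 + 11 + 2 + 2 + 11 = 46
(Check: W+ + W- = 78 should equal n(n+1)/2 = 78.)
Step 4: Test statistic W = min(W+, W-) = 32.
Step 5: Ties in |d|, so use the tie-corrected normal approximation.
        E[W] = n(n+1)/4 = 12*13/4 = 39.
        Tie groups: |d|=1 (t=3), |d|=3 (t=2), |d|=8 (t=3); sum(t^3 - t) = 54.
        Var[W] = n(n+1)(2n+1)/24 - sum(t^3-t)/48 = 3900/24 - 54/48 = 161.375.
        z = (W - E[W]) / sqrt(Var[W]) = (32 - 39) / 12.7033 = -0.5510.
        Two-sided p = 2*Phi(z) = 0.581609.
Step 6: alpha = 0.05. fail to reject H0.

W+ = 32, W- = 46, W = min = 32, p = 0.581609, fail to reject H0.


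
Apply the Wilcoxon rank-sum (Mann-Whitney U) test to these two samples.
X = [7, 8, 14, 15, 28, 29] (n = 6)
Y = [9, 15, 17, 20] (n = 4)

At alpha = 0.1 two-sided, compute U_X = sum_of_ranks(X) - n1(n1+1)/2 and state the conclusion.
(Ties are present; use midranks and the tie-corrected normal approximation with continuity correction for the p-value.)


Step 1: Combine and sort all 10 observations; assign midranks.
sorted (value, group): (7,X), (8,X), (9,Y), (14,X), (15,X), (15,Y), (17,Y), (20,Y), (28,X), (29,X)
ranks: 7->1, 8->2, 9->3, 14->4, 15->5.5, 15->5.5, 17->7, 20->8, 28->9, 29->10
Step 2: Rank sum for X: R1 = 1 + 2 + 4 + 5.5 + 9 + 10 = 31.5.
Step 3: U_X = R1 - n1(n1+1)/2 = 31.5 - 6*7/2 = 31.5 - 21 = 10.5.
       U_Y = n1*n2 - U_X = 24 - 10.5 = 13.5.
Step 4: Ties are present, so use the tie-corrected normal approximation (with continuity correction) for the p-value.
Step 5: p-value = 0.830664; compare to alpha = 0.1. fail to reject H0.

U_X = 10.5, p = 0.830664, fail to reject H0 at alpha = 0.1.


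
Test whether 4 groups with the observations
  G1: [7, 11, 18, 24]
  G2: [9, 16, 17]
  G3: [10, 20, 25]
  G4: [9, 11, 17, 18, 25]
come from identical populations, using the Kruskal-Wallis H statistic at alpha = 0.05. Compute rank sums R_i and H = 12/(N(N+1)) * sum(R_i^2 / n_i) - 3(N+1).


Step 1: Combine all N = 15 observations and assign midranks.
sorted (value, group, rank): (7,G1,1), (9,G2,2.5), (9,G4,2.5), (10,G3,4), (11,G1,5.5), (11,G4,5.5), (16,G2,7), (17,G2,8.5), (17,G4,8.5), (18,G1,10.5), (18,G4,10.5), (20,G3,12), (24,G1,13), (25,G3,14.5), (25,G4,14.5)
Step 2: Sum ranks within each group.
R_1 = 30 (n_1 = 4)
R_2 = 18 (n_2 = 3)
R_3 = 30.5 (n_3 = 3)
R_4 = 41.5 (n_4 = 5)
Step 3: H = 12/(N(N+1)) * sum(R_i^2/n_i) - 3(N+1)
     = 12/(15*16) * (30^2/4 + 18^2/3 + 30.5^2/3 + 41.5^2/5) - 3*16
     = 0.050000 * 987.533 - 48
     = 1.376667.
Step 4: Ties present; correction factor C = 1 - 30/(15^3 - 15) = 0.991071. Corrected H = 1.376667 / 0.991071 = 1.389069.
Step 5: Under H0, H ~ chi^2(3); p-value = 0.708099.
Step 6: alpha = 0.05. fail to reject H0.

H = 1.3891, df = 3, p = 0.708099, fail to reject H0.


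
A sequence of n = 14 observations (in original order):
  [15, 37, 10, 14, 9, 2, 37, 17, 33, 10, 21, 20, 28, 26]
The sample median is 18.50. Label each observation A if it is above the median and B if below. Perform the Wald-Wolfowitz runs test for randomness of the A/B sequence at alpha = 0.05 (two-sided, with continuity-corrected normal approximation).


Step 1: Compute median = 18.50; label A = above, B = below.
Labels in order: BABBBBABABAAAA  (n_A = 7, n_B = 7)
Step 2: Count runs R = 8.
Step 3: Under H0 (random ordering), E[R] = 2*n_A*n_B/(n_A+n_B) + 1 = 2*7*7/14 + 1 = 8.0000.
        Var[R] = 2*n_A*n_B*(2*n_A*n_B - n_A - n_B) / ((n_A+n_B)^2 * (n_A+n_B-1)) = 8232/2548 = 3.2308.
        SD[R] = 1.7974.
Step 4: R = E[R], so z = 0 with no continuity correction.
Step 5: Two-sided p-value via normal approximation = 2*(1 - Phi(|z|)) = 1.000000.
Step 6: alpha = 0.05. fail to reject H0.

R = 8, z = 0.0000, p = 1.000000, fail to reject H0.


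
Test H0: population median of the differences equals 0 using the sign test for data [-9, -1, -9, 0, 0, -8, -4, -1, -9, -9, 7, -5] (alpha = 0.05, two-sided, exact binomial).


Step 1: Discard zero differences. Original n = 12; n_eff = number of nonzero differences = 10.
Nonzero differences (with sign): -9, -1, -9, -8, -4, -1, -9, -9, +7, -5
Step 2: Count signs: positive = 1, negative = 9.
Step 3: Under H0: P(positive) = 0.5, so the number of positives S ~ Bin(10, 0.5).
Step 4: Two-sided exact p-value = sum of Bin(10,0.5) probabilities at or below the observed probability = 0.021484.
Step 5: alpha = 0.05. reject H0.

n_eff = 10, pos = 1, neg = 9, p = 0.021484, reject H0.


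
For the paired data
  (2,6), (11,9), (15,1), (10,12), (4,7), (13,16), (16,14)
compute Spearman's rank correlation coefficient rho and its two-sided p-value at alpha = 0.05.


Step 1: Rank x and y separately (midranks; no ties here).
rank(x): 2->1, 11->4, 15->6, 10->3, 4->2, 13->5, 16->7
rank(y): 6->2, 9->4, 1->1, 12->5, 7->3, 16->7, 14->6
Step 2: d_i = R_x(i) - R_y(i); compute d_i^2.
  (1-2)^2=1, (4-4)^2=0, (6-1)^2=25, (3-5)^2=4, (2-3)^2=1, (5-7)^2=4, (7-6)^2=1
sum(d^2) = 36.
Step 3: rho = 1 - 6*36 / (7*(7^2 - 1)) = 1 - 216/336 = 0.357143.
Step 4: Under H0, t = rho * sqrt((n-2)/(1-rho^2)) = 0.8550 ~ t(5).
Step 5: Two-sided p-value from the t-distribution with 5 df = 0.431611.
Step 6: alpha = 0.05. fail to reject H0.

rho = 0.3571, p = 0.431611, fail to reject H0 at alpha = 0.05.


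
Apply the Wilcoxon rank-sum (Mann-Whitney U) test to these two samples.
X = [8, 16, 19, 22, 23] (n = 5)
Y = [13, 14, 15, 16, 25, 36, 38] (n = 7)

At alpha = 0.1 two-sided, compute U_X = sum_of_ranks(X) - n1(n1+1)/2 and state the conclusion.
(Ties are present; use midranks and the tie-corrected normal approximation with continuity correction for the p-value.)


Step 1: Combine and sort all 12 observations; assign midranks.
sorted (value, group): (8,X), (13,Y), (14,Y), (15,Y), (16,X), (16,Y), (19,X), (22,X), (23,X), (25,Y), (36,Y), (38,Y)
ranks: 8->1, 13->2, 14->3, 15->4, 16->5.5, 16->5.5, 19->7, 22->8, 23->9, 25->10, 36->11, 38->12
Step 2: Rank sum for X: R1 = 1 + 5.5 + 7 + 8 + 9 = 30.5.
Step 3: U_X = R1 - n1(n1+1)/2 = 30.5 - 5*6/2 = 30.5 - 15 = 15.5.
       U_Y = n1*n2 - U_X = 35 - 15.5 = 19.5.
Step 4: Ties are present, so use the tie-corrected normal approximation (with continuity correction) for the p-value.
Step 5: p-value = 0.807210; compare to alpha = 0.1. fail to reject H0.

U_X = 15.5, p = 0.807210, fail to reject H0 at alpha = 0.1.


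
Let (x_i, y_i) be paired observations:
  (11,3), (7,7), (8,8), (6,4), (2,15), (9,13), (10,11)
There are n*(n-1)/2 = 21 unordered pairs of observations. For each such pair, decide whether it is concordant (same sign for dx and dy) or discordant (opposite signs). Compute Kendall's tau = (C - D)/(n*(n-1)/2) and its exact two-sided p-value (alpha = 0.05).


Step 1: Enumerate the 21 unordered pairs (i,j) with i<j and classify each by sign(x_j-x_i) * sign(y_j-y_i).
  (1,2):dx=-4,dy=+4->D; (1,3):dx=-3,dy=+5->D; (1,4):dx=-5,dy=+1->D; (1,5):dx=-9,dy=+12->D
  (1,6):dx=-2,dy=+10->D; (1,7):dx=-1,dy=+8->D; (2,3):dx=+1,dy=+1->C; (2,4):dx=-1,dy=-3->C
  (2,5):dx=-5,dy=+8->D; (2,6):dx=+2,dy=+6->C; (2,7):dx=+3,dy=+4->C; (3,4):dx=-2,dy=-4->C
  (3,5):dx=-6,dy=+7->D; (3,6):dx=+1,dy=+5->C; (3,7):dx=+2,dy=+3->C; (4,5):dx=-4,dy=+11->D
  (4,6):dx=+3,dy=+9->C; (4,7):dx=+4,dy=+7->C; (5,6):dx=+7,dy=-2->D; (5,7):dx=+8,dy=-4->D
  (6,7):dx=+1,dy=-2->D
Step 2: C = 9, D = 12, total pairs = 21.
Step 3: tau = (C - D)/(n(n-1)/2) = (9 - 12)/21 = -0.142857.
Step 4: Exact two-sided p-value (enumerate n! = 5040 permutations of y under H0): p = 0.772619.
Step 5: alpha = 0.05. fail to reject H0.

tau_b = -0.1429 (C=9, D=12), p = 0.772619, fail to reject H0.


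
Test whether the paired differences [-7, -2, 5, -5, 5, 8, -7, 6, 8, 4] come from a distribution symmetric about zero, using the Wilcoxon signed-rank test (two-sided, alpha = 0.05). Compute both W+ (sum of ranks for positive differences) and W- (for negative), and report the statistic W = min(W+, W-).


Step 1: Drop any zero differences (none here) and take |d_i|.
|d| = [7, 2, 5, 5, 5, 8, 7, 6, 8, 4]
Step 2: Midrank |d_i| (ties get averaged ranks).
ranks: |7|->7.5, |2|->1, |5|->4, |5|->4, |5|->4, |8|->9.5, |7|->7.5, |6|->6, |8|->9.5, |4|->2
Step 3: Attach original signs; sum ranks with positive sign and with negative sign.
W+ = 4 + 4 + 9.5 + 6 + 9.5 + 2 = 35
W- = 7.5 + 1 + 4 + 7.5 = 20
(Check: W+ + W- = 55 should equal n(n+1)/2 = 55.)
Step 4: Test statistic W = min(W+, W-) = 20.
Step 5: Ties in |d|, so use the tie-corrected normal approximation.
        E[W] = n(n+1)/4 = 10*11/4 = 27.5.
        Tie groups: |d|=5 (t=3), |d|=7 (t=2), |d|=8 (t=2); sum(t^3 - t) = 36.
        Var[W] = n(n+1)(2n+1)/24 - sum(t^3-t)/48 = 2310/24 - 36/48 = 95.5.
        z = (W - E[W]) / sqrt(Var[W]) = (20 - 27.5) / 9.7724 = -0.7675.
        Two-sided p = 2*Phi(z) = 0.442804.
Step 6: alpha = 0.05. fail to reject H0.

W+ = 35, W- = 20, W = min = 20, p = 0.442804, fail to reject H0.


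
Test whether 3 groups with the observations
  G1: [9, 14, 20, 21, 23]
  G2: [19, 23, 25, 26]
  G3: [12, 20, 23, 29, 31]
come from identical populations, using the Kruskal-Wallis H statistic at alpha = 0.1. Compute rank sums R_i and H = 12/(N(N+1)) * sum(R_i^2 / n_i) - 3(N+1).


Step 1: Combine all N = 14 observations and assign midranks.
sorted (value, group, rank): (9,G1,1), (12,G3,2), (14,G1,3), (19,G2,4), (20,G1,5.5), (20,G3,5.5), (21,G1,7), (23,G1,9), (23,G2,9), (23,G3,9), (25,G2,11), (26,G2,12), (29,G3,13), (31,G3,14)
Step 2: Sum ranks within each group.
R_1 = 25.5 (n_1 = 5)
R_2 = 36 (n_2 = 4)
R_3 = 43.5 (n_3 = 5)
Step 3: H = 12/(N(N+1)) * sum(R_i^2/n_i) - 3(N+1)
     = 12/(14*15) * (25.5^2/5 + 36^2/4 + 43.5^2/5) - 3*15
     = 0.057143 * 832.5 - 45
     = 2.571429.
Step 4: Ties present; correction factor C = 1 - 30/(14^3 - 14) = 0.989011. Corrected H = 2.571429 / 0.989011 = 2.600000.
Step 5: Under H0, H ~ chi^2(2); p-value = 0.272532.
Step 6: alpha = 0.1. fail to reject H0.

H = 2.6000, df = 2, p = 0.272532, fail to reject H0.


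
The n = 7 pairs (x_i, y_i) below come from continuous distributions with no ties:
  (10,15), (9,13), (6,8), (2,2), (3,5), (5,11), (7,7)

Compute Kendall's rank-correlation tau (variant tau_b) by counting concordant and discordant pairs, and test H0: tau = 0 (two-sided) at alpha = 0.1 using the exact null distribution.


Step 1: Enumerate the 21 unordered pairs (i,j) with i<j and classify each by sign(x_j-x_i) * sign(y_j-y_i).
  (1,2):dx=-1,dy=-2->C; (1,3):dx=-4,dy=-7->C; (1,4):dx=-8,dy=-13->C; (1,5):dx=-7,dy=-10->C
  (1,6):dx=-5,dy=-4->C; (1,7):dx=-3,dy=-8->C; (2,3):dx=-3,dy=-5->C; (2,4):dx=-7,dy=-11->C
  (2,5):dx=-6,dy=-8->C; (2,6):dx=-4,dy=-2->C; (2,7):dx=-2,dy=-6->C; (3,4):dx=-4,dy=-6->C
  (3,5):dx=-3,dy=-3->C; (3,6):dx=-1,dy=+3->D; (3,7):dx=+1,dy=-1->D; (4,5):dx=+1,dy=+3->C
  (4,6):dx=+3,dy=+9->C; (4,7):dx=+5,dy=+5->C; (5,6):dx=+2,dy=+6->C; (5,7):dx=+4,dy=+2->C
  (6,7):dx=+2,dy=-4->D
Step 2: C = 18, D = 3, total pairs = 21.
Step 3: tau = (C - D)/(n(n-1)/2) = (18 - 3)/21 = 0.714286.
Step 4: Exact two-sided p-value (enumerate n! = 5040 permutations of y under H0): p = 0.030159.
Step 5: alpha = 0.1. reject H0.

tau_b = 0.7143 (C=18, D=3), p = 0.030159, reject H0.


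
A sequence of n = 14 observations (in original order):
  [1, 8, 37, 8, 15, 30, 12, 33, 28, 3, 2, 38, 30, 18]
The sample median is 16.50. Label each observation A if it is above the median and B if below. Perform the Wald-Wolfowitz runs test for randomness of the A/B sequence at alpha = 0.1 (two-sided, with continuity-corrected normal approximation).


Step 1: Compute median = 16.50; label A = above, B = below.
Labels in order: BBABBABAABBAAA  (n_A = 7, n_B = 7)
Step 2: Count runs R = 8.
Step 3: Under H0 (random ordering), E[R] = 2*n_A*n_B/(n_A+n_B) + 1 = 2*7*7/14 + 1 = 8.0000.
        Var[R] = 2*n_A*n_B*(2*n_A*n_B - n_A - n_B) / ((n_A+n_B)^2 * (n_A+n_B-1)) = 8232/2548 = 3.2308.
        SD[R] = 1.7974.
Step 4: R = E[R], so z = 0 with no continuity correction.
Step 5: Two-sided p-value via normal approximation = 2*(1 - Phi(|z|)) = 1.000000.
Step 6: alpha = 0.1. fail to reject H0.

R = 8, z = 0.0000, p = 1.000000, fail to reject H0.


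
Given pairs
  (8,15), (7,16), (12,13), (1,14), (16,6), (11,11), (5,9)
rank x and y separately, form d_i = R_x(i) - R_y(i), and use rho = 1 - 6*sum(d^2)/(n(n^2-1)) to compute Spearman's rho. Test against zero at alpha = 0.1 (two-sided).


Step 1: Rank x and y separately (midranks; no ties here).
rank(x): 8->4, 7->3, 12->6, 1->1, 16->7, 11->5, 5->2
rank(y): 15->6, 16->7, 13->4, 14->5, 6->1, 11->3, 9->2
Step 2: d_i = R_x(i) - R_y(i); compute d_i^2.
  (4-6)^2=4, (3-7)^2=16, (6-4)^2=4, (1-5)^2=16, (7-1)^2=36, (5-3)^2=4, (2-2)^2=0
sum(d^2) = 80.
Step 3: rho = 1 - 6*80 / (7*(7^2 - 1)) = 1 - 480/336 = -0.428571.
Step 4: Under H0, t = rho * sqrt((n-2)/(1-rho^2)) = -1.0607 ~ t(5).
Step 5: Two-sided p-value from the t-distribution with 5 df = 0.337368.
Step 6: alpha = 0.1. fail to reject H0.

rho = -0.4286, p = 0.337368, fail to reject H0 at alpha = 0.1.


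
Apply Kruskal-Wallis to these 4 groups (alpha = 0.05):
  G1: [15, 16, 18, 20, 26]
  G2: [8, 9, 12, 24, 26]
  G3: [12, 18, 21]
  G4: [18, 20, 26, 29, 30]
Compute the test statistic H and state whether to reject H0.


Step 1: Combine all N = 18 observations and assign midranks.
sorted (value, group, rank): (8,G2,1), (9,G2,2), (12,G2,3.5), (12,G3,3.5), (15,G1,5), (16,G1,6), (18,G1,8), (18,G3,8), (18,G4,8), (20,G1,10.5), (20,G4,10.5), (21,G3,12), (24,G2,13), (26,G1,15), (26,G2,15), (26,G4,15), (29,G4,17), (30,G4,18)
Step 2: Sum ranks within each group.
R_1 = 44.5 (n_1 = 5)
R_2 = 34.5 (n_2 = 5)
R_3 = 23.5 (n_3 = 3)
R_4 = 68.5 (n_4 = 5)
Step 3: H = 12/(N(N+1)) * sum(R_i^2/n_i) - 3(N+1)
     = 12/(18*19) * (44.5^2/5 + 34.5^2/5 + 23.5^2/3 + 68.5^2/5) - 3*19
     = 0.035088 * 1756.63 - 57
     = 4.636257.
Step 4: Ties present; correction factor C = 1 - 60/(18^3 - 18) = 0.989680. Corrected H = 4.636257 / 0.989680 = 4.684602.
Step 5: Under H0, H ~ chi^2(3); p-value = 0.196404.
Step 6: alpha = 0.05. fail to reject H0.

H = 4.6846, df = 3, p = 0.196404, fail to reject H0.


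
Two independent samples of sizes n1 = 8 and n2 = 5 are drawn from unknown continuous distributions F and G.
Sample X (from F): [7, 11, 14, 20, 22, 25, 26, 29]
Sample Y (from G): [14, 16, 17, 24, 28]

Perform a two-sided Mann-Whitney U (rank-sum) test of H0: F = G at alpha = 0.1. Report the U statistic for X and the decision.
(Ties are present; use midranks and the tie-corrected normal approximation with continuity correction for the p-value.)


Step 1: Combine and sort all 13 observations; assign midranks.
sorted (value, group): (7,X), (11,X), (14,X), (14,Y), (16,Y), (17,Y), (20,X), (22,X), (24,Y), (25,X), (26,X), (28,Y), (29,X)
ranks: 7->1, 11->2, 14->3.5, 14->3.5, 16->5, 17->6, 20->7, 22->8, 24->9, 25->10, 26->11, 28->12, 29->13
Step 2: Rank sum for X: R1 = 1 + 2 + 3.5 + 7 + 8 + 10 + 11 + 13 = 55.5.
Step 3: U_X = R1 - n1(n1+1)/2 = 55.5 - 8*9/2 = 55.5 - 36 = 19.5.
       U_Y = n1*n2 - U_X = 40 - 19.5 = 20.5.
Step 4: Ties are present, so use the tie-corrected normal approximation (with continuity correction) for the p-value.
Step 5: p-value = 1.000000; compare to alpha = 0.1. fail to reject H0.

U_X = 19.5, p = 1.000000, fail to reject H0 at alpha = 0.1.


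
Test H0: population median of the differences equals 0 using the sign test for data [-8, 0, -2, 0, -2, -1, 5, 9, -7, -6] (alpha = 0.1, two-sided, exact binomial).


Step 1: Discard zero differences. Original n = 10; n_eff = number of nonzero differences = 8.
Nonzero differences (with sign): -8, -2, -2, -1, +5, +9, -7, -6
Step 2: Count signs: positive = 2, negative = 6.
Step 3: Under H0: P(positive) = 0.5, so the number of positives S ~ Bin(8, 0.5).
Step 4: Two-sided exact p-value = sum of Bin(8,0.5) probabilities at or below the observed probability = 0.289062.
Step 5: alpha = 0.1. fail to reject H0.

n_eff = 8, pos = 2, neg = 6, p = 0.289062, fail to reject H0.


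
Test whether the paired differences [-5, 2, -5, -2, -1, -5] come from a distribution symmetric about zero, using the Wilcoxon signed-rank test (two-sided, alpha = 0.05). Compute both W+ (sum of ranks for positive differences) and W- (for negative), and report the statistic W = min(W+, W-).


Step 1: Drop any zero differences (none here) and take |d_i|.
|d| = [5, 2, 5, 2, 1, 5]
Step 2: Midrank |d_i| (ties get averaged ranks).
ranks: |5|->5, |2|->2.5, |5|->5, |2|->2.5, |1|->1, |5|->5
Step 3: Attach original signs; sum ranks with positive sign and with negative sign.
W+ = 2.5 = 2.5
W- = 5 + 5 + 2.5 + 1 + 5 = 18.5
(Check: W+ + W- = 21 should equal n(n+1)/2 = 21.)
Step 4: Test statistic W = min(W+, W-) = 2.5.
Step 5: Ties in |d|, so use the tie-corrected normal approximation.
        E[W] = n(n+1)/4 = 6*7/4 = 10.5.
        Tie groups: |d|=2 (t=2), |d|=5 (t=3); sum(t^3 - t) = 30.
        Var[W] = n(n+1)(2n+1)/24 - sum(t^3-t)/48 = 546/24 - 30/48 = 22.125.
        z = (W - E[W]) / sqrt(Var[W]) = (2.5 - 10.5) / 4.7037 = -1.7008.
        Two-sided p = 2*Phi(z) = 0.088984.
Step 6: alpha = 0.05. fail to reject H0.

W+ = 2.5, W- = 18.5, W = min = 2.5, p = 0.088984, fail to reject H0.


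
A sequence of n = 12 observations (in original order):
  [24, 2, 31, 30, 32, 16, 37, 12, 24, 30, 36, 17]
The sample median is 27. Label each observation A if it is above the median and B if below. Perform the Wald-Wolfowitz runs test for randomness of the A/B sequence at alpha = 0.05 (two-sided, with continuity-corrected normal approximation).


Step 1: Compute median = 27; label A = above, B = below.
Labels in order: BBAAABABBAAB  (n_A = 6, n_B = 6)
Step 2: Count runs R = 7.
Step 3: Under H0 (random ordering), E[R] = 2*n_A*n_B/(n_A+n_B) + 1 = 2*6*6/12 + 1 = 7.0000.
        Var[R] = 2*n_A*n_B*(2*n_A*n_B - n_A - n_B) / ((n_A+n_B)^2 * (n_A+n_B-1)) = 4320/1584 = 2.7273.
        SD[R] = 1.6514.
Step 4: R = E[R], so z = 0 with no continuity correction.
Step 5: Two-sided p-value via normal approximation = 2*(1 - Phi(|z|)) = 1.000000.
Step 6: alpha = 0.05. fail to reject H0.

R = 7, z = 0.0000, p = 1.000000, fail to reject H0.


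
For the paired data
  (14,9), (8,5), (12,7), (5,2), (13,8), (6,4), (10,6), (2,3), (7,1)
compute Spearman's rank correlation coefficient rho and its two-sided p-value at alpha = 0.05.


Step 1: Rank x and y separately (midranks; no ties here).
rank(x): 14->9, 8->5, 12->7, 5->2, 13->8, 6->3, 10->6, 2->1, 7->4
rank(y): 9->9, 5->5, 7->7, 2->2, 8->8, 4->4, 6->6, 3->3, 1->1
Step 2: d_i = R_x(i) - R_y(i); compute d_i^2.
  (9-9)^2=0, (5-5)^2=0, (7-7)^2=0, (2-2)^2=0, (8-8)^2=0, (3-4)^2=1, (6-6)^2=0, (1-3)^2=4, (4-1)^2=9
sum(d^2) = 14.
Step 3: rho = 1 - 6*14 / (9*(9^2 - 1)) = 1 - 84/720 = 0.883333.
Step 4: Under H0, t = rho * sqrt((n-2)/(1-rho^2)) = 4.9858 ~ t(7).
Step 5: Two-sided p-value from the t-distribution with 7 df = 0.001591.
Step 6: alpha = 0.05. reject H0.

rho = 0.8833, p = 0.001591, reject H0 at alpha = 0.05.


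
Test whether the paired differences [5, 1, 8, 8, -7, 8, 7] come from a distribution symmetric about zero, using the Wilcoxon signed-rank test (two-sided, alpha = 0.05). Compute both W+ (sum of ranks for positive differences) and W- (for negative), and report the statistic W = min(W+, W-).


Step 1: Drop any zero differences (none here) and take |d_i|.
|d| = [5, 1, 8, 8, 7, 8, 7]
Step 2: Midrank |d_i| (ties get averaged ranks).
ranks: |5|->2, |1|->1, |8|->6, |8|->6, |7|->3.5, |8|->6, |7|->3.5
Step 3: Attach original signs; sum ranks with positive sign and with negative sign.
W+ = 2 + 1 + 6 + 6 + 6 + 3.5 = 24.5
W- = 3.5 = 3.5
(Check: W+ + W- = 28 should equal n(n+1)/2 = 28.)
Step 4: Test statistic W = min(W+, W-) = 3.5.
Step 5: Ties in |d|, so use the tie-corrected normal approximation.
        E[W] = n(n+1)/4 = 7*8/4 = 14.
        Tie groups: |d|=7 (t=2), |d|=8 (t=3); sum(t^3 - t) = 30.
        Var[W] = n(n+1)(2n+1)/24 - sum(t^3-t)/48 = 840/24 - 30/48 = 34.375.
        z = (W - E[W]) / sqrt(Var[W]) = (3.5 - 14) / 5.8630 = -1.7909.
        Two-sided p = 2*Phi(z) = 0.073312.
Step 6: alpha = 0.05. fail to reject H0.

W+ = 24.5, W- = 3.5, W = min = 3.5, p = 0.073312, fail to reject H0.


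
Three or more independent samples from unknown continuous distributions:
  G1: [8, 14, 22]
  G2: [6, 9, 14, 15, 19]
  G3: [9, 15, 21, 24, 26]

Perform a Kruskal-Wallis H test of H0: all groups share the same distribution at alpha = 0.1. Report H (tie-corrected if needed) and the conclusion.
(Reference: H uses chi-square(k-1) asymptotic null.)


Step 1: Combine all N = 13 observations and assign midranks.
sorted (value, group, rank): (6,G2,1), (8,G1,2), (9,G2,3.5), (9,G3,3.5), (14,G1,5.5), (14,G2,5.5), (15,G2,7.5), (15,G3,7.5), (19,G2,9), (21,G3,10), (22,G1,11), (24,G3,12), (26,G3,13)
Step 2: Sum ranks within each group.
R_1 = 18.5 (n_1 = 3)
R_2 = 26.5 (n_2 = 5)
R_3 = 46 (n_3 = 5)
Step 3: H = 12/(N(N+1)) * sum(R_i^2/n_i) - 3(N+1)
     = 12/(13*14) * (18.5^2/3 + 26.5^2/5 + 46^2/5) - 3*14
     = 0.065934 * 677.733 - 42
     = 2.685714.
Step 4: Ties present; correction factor C = 1 - 18/(13^3 - 13) = 0.991758. Corrected H = 2.685714 / 0.991758 = 2.708033.
Step 5: Under H0, H ~ chi^2(2); p-value = 0.258201.
Step 6: alpha = 0.1. fail to reject H0.

H = 2.7080, df = 2, p = 0.258201, fail to reject H0.


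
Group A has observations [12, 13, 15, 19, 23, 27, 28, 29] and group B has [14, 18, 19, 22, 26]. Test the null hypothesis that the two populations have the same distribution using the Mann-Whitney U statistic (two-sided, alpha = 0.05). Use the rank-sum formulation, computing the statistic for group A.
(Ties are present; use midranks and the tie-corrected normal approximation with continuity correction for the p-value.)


Step 1: Combine and sort all 13 observations; assign midranks.
sorted (value, group): (12,X), (13,X), (14,Y), (15,X), (18,Y), (19,X), (19,Y), (22,Y), (23,X), (26,Y), (27,X), (28,X), (29,X)
ranks: 12->1, 13->2, 14->3, 15->4, 18->5, 19->6.5, 19->6.5, 22->8, 23->9, 26->10, 27->11, 28->12, 29->13
Step 2: Rank sum for X: R1 = 1 + 2 + 4 + 6.5 + 9 + 11 + 12 + 13 = 58.5.
Step 3: U_X = R1 - n1(n1+1)/2 = 58.5 - 8*9/2 = 58.5 - 36 = 22.5.
       U_Y = n1*n2 - U_X = 40 - 22.5 = 17.5.
Step 4: Ties are present, so use the tie-corrected normal approximation (with continuity correction) for the p-value.
Step 5: p-value = 0.769390; compare to alpha = 0.05. fail to reject H0.

U_X = 22.5, p = 0.769390, fail to reject H0 at alpha = 0.05.


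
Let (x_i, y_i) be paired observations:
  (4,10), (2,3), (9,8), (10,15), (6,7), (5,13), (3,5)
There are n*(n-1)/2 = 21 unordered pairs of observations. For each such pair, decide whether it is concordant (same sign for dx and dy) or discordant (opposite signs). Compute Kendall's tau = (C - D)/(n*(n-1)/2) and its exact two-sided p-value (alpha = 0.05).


Step 1: Enumerate the 21 unordered pairs (i,j) with i<j and classify each by sign(x_j-x_i) * sign(y_j-y_i).
  (1,2):dx=-2,dy=-7->C; (1,3):dx=+5,dy=-2->D; (1,4):dx=+6,dy=+5->C; (1,5):dx=+2,dy=-3->D
  (1,6):dx=+1,dy=+3->C; (1,7):dx=-1,dy=-5->C; (2,3):dx=+7,dy=+5->C; (2,4):dx=+8,dy=+12->C
  (2,5):dx=+4,dy=+4->C; (2,6):dx=+3,dy=+10->C; (2,7):dx=+1,dy=+2->C; (3,4):dx=+1,dy=+7->C
  (3,5):dx=-3,dy=-1->C; (3,6):dx=-4,dy=+5->D; (3,7):dx=-6,dy=-3->C; (4,5):dx=-4,dy=-8->C
  (4,6):dx=-5,dy=-2->C; (4,7):dx=-7,dy=-10->C; (5,6):dx=-1,dy=+6->D; (5,7):dx=-3,dy=-2->C
  (6,7):dx=-2,dy=-8->C
Step 2: C = 17, D = 4, total pairs = 21.
Step 3: tau = (C - D)/(n(n-1)/2) = (17 - 4)/21 = 0.619048.
Step 4: Exact two-sided p-value (enumerate n! = 5040 permutations of y under H0): p = 0.069048.
Step 5: alpha = 0.05. fail to reject H0.

tau_b = 0.6190 (C=17, D=4), p = 0.069048, fail to reject H0.


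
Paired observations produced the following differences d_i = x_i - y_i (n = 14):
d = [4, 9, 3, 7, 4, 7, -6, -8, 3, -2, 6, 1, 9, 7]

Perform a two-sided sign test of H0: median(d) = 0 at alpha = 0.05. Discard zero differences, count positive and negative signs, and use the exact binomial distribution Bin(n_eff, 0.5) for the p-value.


Step 1: Discard zero differences. Original n = 14; n_eff = number of nonzero differences = 14.
Nonzero differences (with sign): +4, +9, +3, +7, +4, +7, -6, -8, +3, -2, +6, +1, +9, +7
Step 2: Count signs: positive = 11, negative = 3.
Step 3: Under H0: P(positive) = 0.5, so the number of positives S ~ Bin(14, 0.5).
Step 4: Two-sided exact p-value = sum of Bin(14,0.5) probabilities at or below the observed probability = 0.057373.
Step 5: alpha = 0.05. fail to reject H0.

n_eff = 14, pos = 11, neg = 3, p = 0.057373, fail to reject H0.


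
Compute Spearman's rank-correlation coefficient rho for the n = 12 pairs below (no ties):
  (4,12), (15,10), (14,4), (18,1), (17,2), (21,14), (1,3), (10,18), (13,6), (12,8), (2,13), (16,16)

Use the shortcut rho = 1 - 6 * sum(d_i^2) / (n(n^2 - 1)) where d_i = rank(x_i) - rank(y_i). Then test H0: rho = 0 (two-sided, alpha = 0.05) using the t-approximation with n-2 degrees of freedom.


Step 1: Rank x and y separately (midranks; no ties here).
rank(x): 4->3, 15->8, 14->7, 18->11, 17->10, 21->12, 1->1, 10->4, 13->6, 12->5, 2->2, 16->9
rank(y): 12->8, 10->7, 4->4, 1->1, 2->2, 14->10, 3->3, 18->12, 6->5, 8->6, 13->9, 16->11
Step 2: d_i = R_x(i) - R_y(i); compute d_i^2.
  (3-8)^2=25, (8-7)^2=1, (7-4)^2=9, (11-1)^2=100, (10-2)^2=64, (12-10)^2=4, (1-3)^2=4, (4-12)^2=64, (6-5)^2=1, (5-6)^2=1, (2-9)^2=49, (9-11)^2=4
sum(d^2) = 326.
Step 3: rho = 1 - 6*326 / (12*(12^2 - 1)) = 1 - 1956/1716 = -0.139860.
Step 4: Under H0, t = rho * sqrt((n-2)/(1-rho^2)) = -0.4467 ~ t(10).
Step 5: Two-sided p-value from the t-distribution with 10 df = 0.664633.
Step 6: alpha = 0.05. fail to reject H0.

rho = -0.1399, p = 0.664633, fail to reject H0 at alpha = 0.05.


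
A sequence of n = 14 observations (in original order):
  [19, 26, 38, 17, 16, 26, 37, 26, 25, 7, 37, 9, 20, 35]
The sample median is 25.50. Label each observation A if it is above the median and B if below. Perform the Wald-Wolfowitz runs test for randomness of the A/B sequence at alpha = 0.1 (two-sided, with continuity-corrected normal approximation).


Step 1: Compute median = 25.50; label A = above, B = below.
Labels in order: BAABBAAABBABBA  (n_A = 7, n_B = 7)
Step 2: Count runs R = 8.
Step 3: Under H0 (random ordering), E[R] = 2*n_A*n_B/(n_A+n_B) + 1 = 2*7*7/14 + 1 = 8.0000.
        Var[R] = 2*n_A*n_B*(2*n_A*n_B - n_A - n_B) / ((n_A+n_B)^2 * (n_A+n_B-1)) = 8232/2548 = 3.2308.
        SD[R] = 1.7974.
Step 4: R = E[R], so z = 0 with no continuity correction.
Step 5: Two-sided p-value via normal approximation = 2*(1 - Phi(|z|)) = 1.000000.
Step 6: alpha = 0.1. fail to reject H0.

R = 8, z = 0.0000, p = 1.000000, fail to reject H0.


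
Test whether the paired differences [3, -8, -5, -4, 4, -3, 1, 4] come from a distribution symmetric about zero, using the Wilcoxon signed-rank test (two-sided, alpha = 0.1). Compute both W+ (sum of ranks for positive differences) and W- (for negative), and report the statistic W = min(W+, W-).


Step 1: Drop any zero differences (none here) and take |d_i|.
|d| = [3, 8, 5, 4, 4, 3, 1, 4]
Step 2: Midrank |d_i| (ties get averaged ranks).
ranks: |3|->2.5, |8|->8, |5|->7, |4|->5, |4|->5, |3|->2.5, |1|->1, |4|->5
Step 3: Attach original signs; sum ranks with positive sign and with negative sign.
W+ = 2.5 + 5 + 1 + 5 = 13.5
W- = 8 + 7 + 5 + 2.5 = 22.5
(Check: W+ + W- = 36 should equal n(n+1)/2 = 36.)
Step 4: Test statistic W = min(W+, W-) = 13.5.
Step 5: Ties in |d|, so use the tie-corrected normal approximation.
        E[W] = n(n+1)/4 = 8*9/4 = 18.
        Tie groups: |d|=3 (t=2), |d|=4 (t=3); sum(t^3 - t) = 30.
        Var[W] = n(n+1)(2n+1)/24 - sum(t^3-t)/48 = 1224/24 - 30/48 = 50.375.
        z = (W - E[W]) / sqrt(Var[W]) = (13.5 - 18) / 7.0975 = -0.6340.
        Two-sided p = 2*Phi(z) = 0.526066.
Step 6: alpha = 0.1. fail to reject H0.

W+ = 13.5, W- = 22.5, W = min = 13.5, p = 0.526066, fail to reject H0.


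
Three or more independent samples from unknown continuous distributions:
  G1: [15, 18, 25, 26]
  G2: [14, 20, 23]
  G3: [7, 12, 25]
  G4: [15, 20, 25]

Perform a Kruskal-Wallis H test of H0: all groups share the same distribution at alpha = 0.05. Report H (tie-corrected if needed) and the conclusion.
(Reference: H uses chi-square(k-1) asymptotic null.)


Step 1: Combine all N = 13 observations and assign midranks.
sorted (value, group, rank): (7,G3,1), (12,G3,2), (14,G2,3), (15,G1,4.5), (15,G4,4.5), (18,G1,6), (20,G2,7.5), (20,G4,7.5), (23,G2,9), (25,G1,11), (25,G3,11), (25,G4,11), (26,G1,13)
Step 2: Sum ranks within each group.
R_1 = 34.5 (n_1 = 4)
R_2 = 19.5 (n_2 = 3)
R_3 = 14 (n_3 = 3)
R_4 = 23 (n_4 = 3)
Step 3: H = 12/(N(N+1)) * sum(R_i^2/n_i) - 3(N+1)
     = 12/(13*14) * (34.5^2/4 + 19.5^2/3 + 14^2/3 + 23^2/3) - 3*14
     = 0.065934 * 665.979 - 42
     = 1.910714.
Step 4: Ties present; correction factor C = 1 - 36/(13^3 - 13) = 0.983516. Corrected H = 1.910714 / 0.983516 = 1.942737.
Step 5: Under H0, H ~ chi^2(3); p-value = 0.584376.
Step 6: alpha = 0.05. fail to reject H0.

H = 1.9427, df = 3, p = 0.584376, fail to reject H0.


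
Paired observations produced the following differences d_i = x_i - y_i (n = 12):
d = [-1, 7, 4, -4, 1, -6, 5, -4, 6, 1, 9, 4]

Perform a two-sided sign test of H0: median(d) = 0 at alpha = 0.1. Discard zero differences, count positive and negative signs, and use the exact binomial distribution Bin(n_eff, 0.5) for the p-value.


Step 1: Discard zero differences. Original n = 12; n_eff = number of nonzero differences = 12.
Nonzero differences (with sign): -1, +7, +4, -4, +1, -6, +5, -4, +6, +1, +9, +4
Step 2: Count signs: positive = 8, negative = 4.
Step 3: Under H0: P(positive) = 0.5, so the number of positives S ~ Bin(12, 0.5).
Step 4: Two-sided exact p-value = sum of Bin(12,0.5) probabilities at or below the observed probability = 0.387695.
Step 5: alpha = 0.1. fail to reject H0.

n_eff = 12, pos = 8, neg = 4, p = 0.387695, fail to reject H0.


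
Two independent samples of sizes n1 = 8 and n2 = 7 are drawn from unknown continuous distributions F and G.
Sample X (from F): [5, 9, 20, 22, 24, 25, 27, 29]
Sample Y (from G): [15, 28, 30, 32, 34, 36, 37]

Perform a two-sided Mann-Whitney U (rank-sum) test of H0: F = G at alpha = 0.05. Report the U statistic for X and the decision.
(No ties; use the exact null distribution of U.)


Step 1: Combine and sort all 15 observations; assign midranks.
sorted (value, group): (5,X), (9,X), (15,Y), (20,X), (22,X), (24,X), (25,X), (27,X), (28,Y), (29,X), (30,Y), (32,Y), (34,Y), (36,Y), (37,Y)
ranks: 5->1, 9->2, 15->3, 20->4, 22->5, 24->6, 25->7, 27->8, 28->9, 29->10, 30->11, 32->12, 34->13, 36->14, 37->15
Step 2: Rank sum for X: R1 = 1 + 2 + 4 + 5 + 6 + 7 + 8 + 10 = 43.
Step 3: U_X = R1 - n1(n1+1)/2 = 43 - 8*9/2 = 43 - 36 = 7.
       U_Y = n1*n2 - U_X = 56 - 7 = 49.
Step 4: No ties, so the exact null distribution of U (based on enumerating the C(15,8) = 6435 equally likely rank assignments) gives the two-sided p-value.
Step 5: p-value = 0.013986; compare to alpha = 0.05. reject H0.

U_X = 7, p = 0.013986, reject H0 at alpha = 0.05.


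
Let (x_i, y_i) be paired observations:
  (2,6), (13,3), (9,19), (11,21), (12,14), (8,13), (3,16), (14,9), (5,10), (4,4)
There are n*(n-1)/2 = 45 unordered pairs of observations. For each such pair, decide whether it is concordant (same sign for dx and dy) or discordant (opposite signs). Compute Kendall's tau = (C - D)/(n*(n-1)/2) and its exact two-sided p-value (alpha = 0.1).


Step 1: Enumerate the 45 unordered pairs (i,j) with i<j and classify each by sign(x_j-x_i) * sign(y_j-y_i).
  (1,2):dx=+11,dy=-3->D; (1,3):dx=+7,dy=+13->C; (1,4):dx=+9,dy=+15->C; (1,5):dx=+10,dy=+8->C
  (1,6):dx=+6,dy=+7->C; (1,7):dx=+1,dy=+10->C; (1,8):dx=+12,dy=+3->C; (1,9):dx=+3,dy=+4->C
  (1,10):dx=+2,dy=-2->D; (2,3):dx=-4,dy=+16->D; (2,4):dx=-2,dy=+18->D; (2,5):dx=-1,dy=+11->D
  (2,6):dx=-5,dy=+10->D; (2,7):dx=-10,dy=+13->D; (2,8):dx=+1,dy=+6->C; (2,9):dx=-8,dy=+7->D
  (2,10):dx=-9,dy=+1->D; (3,4):dx=+2,dy=+2->C; (3,5):dx=+3,dy=-5->D; (3,6):dx=-1,dy=-6->C
  (3,7):dx=-6,dy=-3->C; (3,8):dx=+5,dy=-10->D; (3,9):dx=-4,dy=-9->C; (3,10):dx=-5,dy=-15->C
  (4,5):dx=+1,dy=-7->D; (4,6):dx=-3,dy=-8->C; (4,7):dx=-8,dy=-5->C; (4,8):dx=+3,dy=-12->D
  (4,9):dx=-6,dy=-11->C; (4,10):dx=-7,dy=-17->C; (5,6):dx=-4,dy=-1->C; (5,7):dx=-9,dy=+2->D
  (5,8):dx=+2,dy=-5->D; (5,9):dx=-7,dy=-4->C; (5,10):dx=-8,dy=-10->C; (6,7):dx=-5,dy=+3->D
  (6,8):dx=+6,dy=-4->D; (6,9):dx=-3,dy=-3->C; (6,10):dx=-4,dy=-9->C; (7,8):dx=+11,dy=-7->D
  (7,9):dx=+2,dy=-6->D; (7,10):dx=+1,dy=-12->D; (8,9):dx=-9,dy=+1->D; (8,10):dx=-10,dy=-5->C
  (9,10):dx=-1,dy=-6->C
Step 2: C = 24, D = 21, total pairs = 45.
Step 3: tau = (C - D)/(n(n-1)/2) = (24 - 21)/45 = 0.066667.
Step 4: Exact two-sided p-value (enumerate n! = 3628800 permutations of y under H0): p = 0.861801.
Step 5: alpha = 0.1. fail to reject H0.

tau_b = 0.0667 (C=24, D=21), p = 0.861801, fail to reject H0.
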